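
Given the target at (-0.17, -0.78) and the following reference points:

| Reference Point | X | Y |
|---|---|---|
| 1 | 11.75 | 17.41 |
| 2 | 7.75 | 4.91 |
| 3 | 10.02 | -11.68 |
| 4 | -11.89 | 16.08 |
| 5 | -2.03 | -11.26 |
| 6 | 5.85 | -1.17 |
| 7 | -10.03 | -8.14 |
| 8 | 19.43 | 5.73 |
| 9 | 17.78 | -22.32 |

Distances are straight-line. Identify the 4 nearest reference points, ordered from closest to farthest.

6, 2, 5, 7

Distances from (-0.17, -0.78):
1: √((11.92)² + (18.19)²) = √(142.0864 + 330.8761) = 21.75
2: √((7.92)² + (5.69)²) = √(62.7264 + 32.3761) = 9.75
3: √((10.19)² + (-10.90)²) = √(103.8361 + 118.8100) = 14.92
4: √((-11.72)² + (16.86)²) = √(137.3584 + 284.2596) = 20.53
5: √((-1.86)² + (-10.48)²) = √(3.4596 + 109.8304) = 10.64
6: √((6.02)² + (-0.39)²) = √(36.2404 + 0.1521) = 6.03
7: √((-9.86)² + (-7.36)²) = √(97.2196 + 54.1696) = 12.30
8: √((19.60)² + (6.51)²) = √(384.1600 + 42.3801) = 20.65
9: √((17.95)² + (-21.54)²) = √(322.2025 + 463.9716) = 28.04
Sorted: 6 (6.03) < 2 (9.75) < 5 (10.64) < 7 (12.30) < 3 (14.92) < 4 (20.53) < …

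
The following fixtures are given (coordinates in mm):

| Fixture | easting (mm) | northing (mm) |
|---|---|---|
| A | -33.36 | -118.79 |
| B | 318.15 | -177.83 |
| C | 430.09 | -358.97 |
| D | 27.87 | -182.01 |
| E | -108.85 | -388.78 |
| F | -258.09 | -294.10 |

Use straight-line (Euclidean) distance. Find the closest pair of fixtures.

Pairwise distances:
A–B: √((351.51)² + (-59.04)²) = √(123559.2801 + 3485.7216) = 356.43 mm
A–C: √((463.45)² + (-240.18)²) = √(214785.9025 + 57686.4324) = 521.99 mm
A–D: √((61.23)² + (-63.22)²) = √(3749.1129 + 3996.7684) = 88.01 mm
A–E: √((-75.49)² + (-269.99)²) = √(5698.7401 + 72894.6001) = 280.35 mm
A–F: √((-224.73)² + (-175.31)²) = √(50503.5729 + 30733.5961) = 285.02 mm
B–C: √((111.94)² + (-181.14)²) = √(12530.5636 + 32811.6996) = 212.94 mm
B–D: √((-290.28)² + (-4.18)²) = √(84262.4784 + 17.4724) = 290.31 mm
B–E: √((-427.00)² + (-210.95)²) = √(182329.0000 + 44499.9025) = 476.27 mm
B–F: √((-576.24)² + (-116.27)²) = √(332052.5376 + 13518.7129) = 587.85 mm
C–D: √((-402.22)² + (176.96)²) = √(161780.9284 + 31314.8416) = 439.43 mm
C–E: √((-538.94)² + (-29.81)²) = √(290456.3236 + 888.6361) = 539.76 mm
C–F: √((-688.18)² + (64.87)²) = √(473591.7124 + 4208.1169) = 691.23 mm
D–E: √((-136.72)² + (-206.77)²) = √(18692.3584 + 42753.8329) = 247.88 mm
D–F: √((-285.96)² + (-112.09)²) = √(81773.1216 + 12564.1681) = 307.14 mm
E–F: √((-149.24)² + (94.68)²) = √(22272.5776 + 8964.3024) = 176.74 mm
Closest pair: A–D at 88.01 mm.

A and D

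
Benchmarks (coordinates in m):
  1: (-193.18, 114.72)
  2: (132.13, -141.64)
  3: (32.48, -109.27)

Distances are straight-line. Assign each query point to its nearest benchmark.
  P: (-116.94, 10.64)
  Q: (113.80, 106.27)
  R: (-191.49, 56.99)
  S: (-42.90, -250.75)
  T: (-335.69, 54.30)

P at (-116.94, 10.64):
  1: 129.02 m
  2: 291.93 m
  3: 191.58 m
  → nearest: 1 (129.02 m)
Q at (113.80, 106.27):
  1: 307.10 m
  2: 248.59 m
  3: 230.37 m
  → nearest: 3 (230.37 m)
R at (-191.49, 56.99):
  1: 57.75 m
  2: 379.72 m
  3: 278.94 m
  → nearest: 1 (57.75 m)
S at (-42.90, -250.75):
  1: 395.16 m
  2: 206.25 m
  3: 160.31 m
  → nearest: 3 (160.31 m)
T at (-335.69, 54.30):
  1: 154.79 m
  2: 507.20 m
  3: 402.87 m
  → nearest: 1 (154.79 m)

P→1; Q→3; R→1; S→3; T→1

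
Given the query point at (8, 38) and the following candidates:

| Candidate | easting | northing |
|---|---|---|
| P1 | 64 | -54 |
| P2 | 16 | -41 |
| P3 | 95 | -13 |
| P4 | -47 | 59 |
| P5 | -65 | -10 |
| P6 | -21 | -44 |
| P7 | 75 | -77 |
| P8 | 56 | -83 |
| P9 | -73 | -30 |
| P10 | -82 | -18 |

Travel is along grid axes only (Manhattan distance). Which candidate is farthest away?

P7

Distances from (8, 38):
P1: |56| + |-92| = 56 + 92 = 148
P2: |8| + |-79| = 8 + 79 = 87
P3: |87| + |-51| = 87 + 51 = 138
P4: |-55| + |21| = 55 + 21 = 76
P5: |-73| + |-48| = 73 + 48 = 121
P6: |-29| + |-82| = 29 + 82 = 111
P7: |67| + |-115| = 67 + 115 = 182
P8: |48| + |-121| = 48 + 121 = 169
P9: |-81| + |-68| = 81 + 68 = 149
P10: |-90| + |-56| = 90 + 56 = 146
Maximum: P7 at 182.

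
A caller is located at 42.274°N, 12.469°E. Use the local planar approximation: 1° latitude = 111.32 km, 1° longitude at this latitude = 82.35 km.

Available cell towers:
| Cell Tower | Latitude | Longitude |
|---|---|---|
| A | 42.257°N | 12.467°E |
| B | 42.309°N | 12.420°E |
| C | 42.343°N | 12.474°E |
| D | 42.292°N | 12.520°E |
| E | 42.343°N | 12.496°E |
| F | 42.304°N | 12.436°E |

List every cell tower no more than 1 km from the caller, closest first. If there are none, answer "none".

Distances from 42.274°N, 12.469°E:
A: √((-0.017·111.32)² + (-0.002·82.35)²) = √(3.58133 + 0.02713) = 1.900 km
B: √((0.035·111.32)² + (-0.049·82.35)²) = √(15.18037 + 16.28244) = 5.609 km
C: √((0.069·111.32)² + (0.005·82.35)²) = √(58.99899 + 0.16954) = 7.692 km
D: √((0.018·111.32)² + (0.051·82.35)²) = √(4.01505 + 17.63874) = 4.653 km
E: √((0.069·111.32)² + (0.027·82.35)²) = √(58.99899 + 4.94373) = 7.996 km
F: √((0.030·111.32)² + (-0.033·82.35)²) = √(11.15293 + 7.38508) = 4.306 km
Threshold 1 km: none within range.

none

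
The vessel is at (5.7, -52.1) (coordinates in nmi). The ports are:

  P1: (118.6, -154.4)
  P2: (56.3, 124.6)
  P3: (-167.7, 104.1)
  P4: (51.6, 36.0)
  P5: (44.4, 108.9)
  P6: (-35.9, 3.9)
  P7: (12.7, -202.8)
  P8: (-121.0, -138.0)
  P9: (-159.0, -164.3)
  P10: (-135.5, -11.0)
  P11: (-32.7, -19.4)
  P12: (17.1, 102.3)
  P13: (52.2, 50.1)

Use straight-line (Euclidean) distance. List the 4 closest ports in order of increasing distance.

P11, P6, P4, P13

Distances from (5.7, -52.1):
P1: √((112.9)² + (-102.3)²) = √(12746.410 + 10465.290) = 152.4 nmi
P2: √((50.6)² + (176.7)²) = √(2560.360 + 31222.890) = 183.8 nmi
P3: √((-173.4)² + (156.2)²) = √(30067.560 + 24398.440) = 233.4 nmi
P4: √((45.9)² + (88.1)²) = √(2106.810 + 7761.610) = 99.3 nmi
P5: √((38.7)² + (161.0)²) = √(1497.690 + 25921.000) = 165.6 nmi
P6: √((-41.6)² + (56.0)²) = √(1730.560 + 3136.000) = 69.8 nmi
P7: √((7.0)² + (-150.7)²) = √(49.000 + 22710.490) = 150.9 nmi
P8: √((-126.7)² + (-85.9)²) = √(16052.890 + 7378.810) = 153.1 nmi
P9: √((-164.7)² + (-112.2)²) = √(27126.090 + 12588.840) = 199.3 nmi
P10: √((-141.2)² + (41.1)²) = √(19937.440 + 1689.210) = 147.1 nmi
P11: √((-38.4)² + (32.7)²) = √(1474.560 + 1069.290) = 50.4 nmi
P12: √((11.4)² + (154.4)²) = √(129.960 + 23839.360) = 154.8 nmi
P13: √((46.5)² + (102.2)²) = √(2162.250 + 10444.840) = 112.3 nmi
Sorted: P11 (50.4 nmi) < P6 (69.8 nmi) < P4 (99.3 nmi) < P13 (112.3 nmi) < P10 (147.1 nmi) < P7 (150.9 nmi) < …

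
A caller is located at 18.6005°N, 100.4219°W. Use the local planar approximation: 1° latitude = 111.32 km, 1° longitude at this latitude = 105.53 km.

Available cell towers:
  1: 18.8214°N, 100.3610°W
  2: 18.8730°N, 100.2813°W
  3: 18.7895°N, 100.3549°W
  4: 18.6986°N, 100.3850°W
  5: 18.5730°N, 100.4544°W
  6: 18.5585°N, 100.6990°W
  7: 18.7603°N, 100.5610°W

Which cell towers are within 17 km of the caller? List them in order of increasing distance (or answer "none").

5, 4

Distances from 18.6005°N, 100.4219°W:
1: √((0.2209·111.32)² + (0.0609·105.53)²) = √(604.697018 + 41.303463) = 25.4165 km
2: √((0.2725·111.32)² + (0.1406·105.53)²) = √(920.194024 + 220.151940) = 33.7690 km
3: √((0.1890·111.32)² + (0.0670·105.53)²) = √(442.659719 + 49.992112) = 22.1958 km
4: √((0.0981·111.32)² + (0.0369·105.53)²) = √(119.257146 + 15.163680) = 11.5940 km
5: √((-0.0275·111.32)² + (-0.0325·105.53)²) = √(9.371558 + 11.763014) = 4.5972 km
6: √((-0.0420·111.32)² + (-0.2771·105.53)²) = √(21.859739 + 855.115794) = 29.6138 km
7: √((0.1598·111.32)² + (-0.1391·105.53)²) = √(316.446244 + 215.479588) = 23.0635 km
Threshold 17 km: 5 (4.5972 km), 4 (11.5940 km) are within range.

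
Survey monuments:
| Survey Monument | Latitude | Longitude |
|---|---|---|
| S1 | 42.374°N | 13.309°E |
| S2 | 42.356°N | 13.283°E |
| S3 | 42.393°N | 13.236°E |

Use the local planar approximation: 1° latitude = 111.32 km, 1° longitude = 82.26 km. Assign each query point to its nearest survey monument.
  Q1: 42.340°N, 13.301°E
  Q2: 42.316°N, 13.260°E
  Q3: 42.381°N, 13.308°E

Q1→S2; Q2→S2; Q3→S1

Q1 at 42.340°N, 13.301°E:
  S1: 3.842 km
  S2: 2.316 km
  S3: 7.962 km
  → nearest: S2 (2.316 km)
Q2 at 42.316°N, 13.260°E:
  S1: 7.611 km
  S2: 4.838 km
  S3: 8.796 km
  → nearest: S2 (4.838 km)
Q3 at 42.381°N, 13.308°E:
  S1: 0.784 km
  S2: 3.460 km
  S3: 6.071 km
  → nearest: S1 (0.784 km)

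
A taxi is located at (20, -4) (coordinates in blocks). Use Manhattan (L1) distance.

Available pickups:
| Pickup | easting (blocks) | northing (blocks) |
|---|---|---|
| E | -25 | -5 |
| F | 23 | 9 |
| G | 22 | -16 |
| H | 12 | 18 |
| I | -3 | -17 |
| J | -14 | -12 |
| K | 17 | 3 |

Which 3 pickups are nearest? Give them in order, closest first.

K, G, F

Distances from (20, -4):
E: |-45| + |-1| = 45 + 1 = 46 blocks
F: |3| + |13| = 3 + 13 = 16 blocks
G: |2| + |-12| = 2 + 12 = 14 blocks
H: |-8| + |22| = 8 + 22 = 30 blocks
I: |-23| + |-13| = 23 + 13 = 36 blocks
J: |-34| + |-8| = 34 + 8 = 42 blocks
K: |-3| + |7| = 3 + 7 = 10 blocks
Sorted: K (10 blocks) < G (14 blocks) < F (16 blocks) < H (30 blocks) < I (36 blocks) < …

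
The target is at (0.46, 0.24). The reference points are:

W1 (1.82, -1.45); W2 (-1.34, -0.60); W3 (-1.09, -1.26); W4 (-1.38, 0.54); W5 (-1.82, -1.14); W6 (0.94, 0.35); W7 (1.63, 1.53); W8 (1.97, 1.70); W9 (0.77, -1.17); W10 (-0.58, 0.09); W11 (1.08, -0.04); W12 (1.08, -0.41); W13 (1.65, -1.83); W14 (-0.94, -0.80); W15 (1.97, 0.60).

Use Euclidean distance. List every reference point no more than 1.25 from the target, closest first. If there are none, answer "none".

W6, W11, W12, W10

Distances from (0.46, 0.24):
W1: √((1.36)² + (-1.69)²) = √(1.84960 + 2.85610) = 2.169
W2: √((-1.80)² + (-0.84)²) = √(3.24000 + 0.70560) = 1.986
W3: √((-1.55)² + (-1.50)²) = √(2.40250 + 2.25000) = 2.157
W4: √((-1.84)² + (0.30)²) = √(3.38560 + 0.09000) = 1.864
W5: √((-2.28)² + (-1.38)²) = √(5.19840 + 1.90440) = 2.665
W6: √((0.48)² + (0.11)²) = √(0.23040 + 0.01210) = 0.492
W7: √((1.17)² + (1.29)²) = √(1.36890 + 1.66410) = 1.742
W8: √((1.51)² + (1.46)²) = √(2.28010 + 2.13160) = 2.100
W9: √((0.31)² + (-1.41)²) = √(0.09610 + 1.98810) = 1.444
W10: √((-1.04)² + (-0.15)²) = √(1.08160 + 0.02250) = 1.051
W11: √((0.62)² + (-0.28)²) = √(0.38440 + 0.07840) = 0.680
W12: √((0.62)² + (-0.65)²) = √(0.38440 + 0.42250) = 0.898
W13: √((1.19)² + (-2.07)²) = √(1.41610 + 4.28490) = 2.388
W14: √((-1.40)² + (-1.04)²) = √(1.96000 + 1.08160) = 1.744
W15: √((1.51)² + (0.36)²) = √(2.28010 + 0.12960) = 1.552
Threshold 1.25: W6 (0.492), W11 (0.680), W12 (0.898), W10 (1.051) are within range.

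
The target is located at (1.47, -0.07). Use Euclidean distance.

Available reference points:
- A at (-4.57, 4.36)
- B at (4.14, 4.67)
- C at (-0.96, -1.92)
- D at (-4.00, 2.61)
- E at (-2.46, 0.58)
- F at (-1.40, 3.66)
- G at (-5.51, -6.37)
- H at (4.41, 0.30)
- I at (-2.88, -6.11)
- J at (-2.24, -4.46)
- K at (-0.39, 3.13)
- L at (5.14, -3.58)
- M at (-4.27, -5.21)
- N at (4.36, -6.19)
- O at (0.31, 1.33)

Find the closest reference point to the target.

O

Distances from (1.47, -0.07):
A: √((-6.04)² + (4.43)²) = √(36.4816 + 19.6249) = 7.49
B: √((2.67)² + (4.74)²) = √(7.1289 + 22.4676) = 5.44
C: √((-2.43)² + (-1.85)²) = √(5.9049 + 3.4225) = 3.05
D: √((-5.47)² + (2.68)²) = √(29.9209 + 7.1824) = 6.09
E: √((-3.93)² + (0.65)²) = √(15.4449 + 0.4225) = 3.98
F: √((-2.87)² + (3.73)²) = √(8.2369 + 13.9129) = 4.71
G: √((-6.98)² + (-6.30)²) = √(48.7204 + 39.6900) = 9.40
H: √((2.94)² + (0.37)²) = √(8.6436 + 0.1369) = 2.96
I: √((-4.35)² + (-6.04)²) = √(18.9225 + 36.4816) = 7.44
J: √((-3.71)² + (-4.39)²) = √(13.7641 + 19.2721) = 5.75
K: √((-1.86)² + (3.20)²) = √(3.4596 + 10.2400) = 3.70
L: √((3.67)² + (-3.51)²) = √(13.4689 + 12.3201) = 5.08
M: √((-5.74)² + (-5.14)²) = √(32.9476 + 26.4196) = 7.71
N: √((2.89)² + (-6.12)²) = √(8.3521 + 37.4544) = 6.77
O: √((-1.16)² + (1.40)²) = √(1.3456 + 1.9600) = 1.82
Minimum: O at 1.82.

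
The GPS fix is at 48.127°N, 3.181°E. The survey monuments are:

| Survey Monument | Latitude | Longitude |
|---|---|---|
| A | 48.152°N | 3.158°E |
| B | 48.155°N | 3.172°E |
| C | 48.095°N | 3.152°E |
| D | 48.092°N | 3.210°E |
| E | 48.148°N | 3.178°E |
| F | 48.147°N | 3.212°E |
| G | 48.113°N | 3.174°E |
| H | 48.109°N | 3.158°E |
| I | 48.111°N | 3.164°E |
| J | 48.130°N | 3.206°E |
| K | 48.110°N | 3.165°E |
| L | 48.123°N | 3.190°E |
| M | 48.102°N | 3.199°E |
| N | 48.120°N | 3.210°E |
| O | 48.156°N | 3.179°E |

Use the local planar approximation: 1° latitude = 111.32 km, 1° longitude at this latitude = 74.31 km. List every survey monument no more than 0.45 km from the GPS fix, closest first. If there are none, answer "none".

Distances from 48.127°N, 3.181°E:
A: √((0.025·111.32)² + (-0.023·74.31)²) = √(7.74509 + 2.92113) = 3.266 km
B: √((0.028·111.32)² + (-0.009·74.31)²) = √(9.71544 + 0.44728) = 3.188 km
C: √((-0.032·111.32)² + (-0.029·74.31)²) = √(12.68955 + 4.64398) = 4.163 km
D: √((-0.035·111.32)² + (0.029·74.31)²) = √(15.18037 + 4.64398) = 4.452 km
E: √((0.021·111.32)² + (-0.003·74.31)²) = √(5.46493 + 0.04970) = 2.348 km
F: √((0.020·111.32)² + (0.031·74.31)²) = √(4.95686 + 5.30662) = 3.204 km
G: √((-0.014·111.32)² + (-0.007·74.31)²) = √(2.42886 + 0.27058) = 1.643 km
H: √((-0.018·111.32)² + (-0.023·74.31)²) = √(4.01505 + 2.92113) = 2.634 km
I: √((-0.016·111.32)² + (-0.017·74.31)²) = √(3.17239 + 1.59585) = 2.184 km
J: √((0.003·111.32)² + (0.025·74.31)²) = √(0.11153 + 3.45124) = 1.888 km
K: √((-0.017·111.32)² + (-0.016·74.31)²) = √(3.58133 + 1.41363) = 2.235 km
L: √((-0.004·111.32)² + (0.009·74.31)²) = √(0.19827 + 0.44728) = 0.803 km
M: √((-0.025·111.32)² + (0.018·74.31)²) = √(7.74509 + 1.78912) = 3.088 km
N: √((-0.007·111.32)² + (0.029·74.31)²) = √(0.60721 + 4.64398) = 2.292 km
O: √((0.029·111.32)² + (-0.002·74.31)²) = √(10.42179 + 0.02209) = 3.232 km
Threshold 0.45 km: none within range.

none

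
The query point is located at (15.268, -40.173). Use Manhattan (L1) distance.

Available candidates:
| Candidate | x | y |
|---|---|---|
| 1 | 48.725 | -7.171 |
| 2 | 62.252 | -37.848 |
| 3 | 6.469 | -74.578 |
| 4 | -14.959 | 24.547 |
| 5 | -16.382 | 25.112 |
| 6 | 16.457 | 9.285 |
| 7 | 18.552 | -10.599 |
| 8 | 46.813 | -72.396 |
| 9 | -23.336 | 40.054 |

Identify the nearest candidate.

Distances from (15.268, -40.173):
1: |33.457| + |33.002| = 33.457 + 33.002 = 66.459
2: |46.984| + |2.325| = 46.984 + 2.325 = 49.309
3: |-8.799| + |-34.405| = 8.799 + 34.405 = 43.204
4: |-30.227| + |64.720| = 30.227 + 64.720 = 94.947
5: |-31.650| + |65.285| = 31.650 + 65.285 = 96.935
6: |1.189| + |49.458| = 1.189 + 49.458 = 50.647
7: |3.284| + |29.574| = 3.284 + 29.574 = 32.858
8: |31.545| + |-32.223| = 31.545 + 32.223 = 63.768
9: |-38.604| + |80.227| = 38.604 + 80.227 = 118.831
Minimum: 7 at 32.858.

7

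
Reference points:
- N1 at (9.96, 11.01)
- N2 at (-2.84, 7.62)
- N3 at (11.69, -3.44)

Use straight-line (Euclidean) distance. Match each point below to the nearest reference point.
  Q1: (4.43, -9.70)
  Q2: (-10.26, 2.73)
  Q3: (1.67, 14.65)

Q1 at (4.43, -9.70):
  N1: √((5.53)² + (20.71)²) = √(30.5809 + 428.9041) = 21.44
  N2: √((-7.27)² + (17.32)²) = √(52.8529 + 299.9824) = 18.78
  N3: √((7.26)² + (6.26)²) = √(52.7076 + 39.1876) = 9.59
  → nearest: N3 (9.59)
Q2 at (-10.26, 2.73):
  N1: √((20.22)² + (8.28)²) = √(408.8484 + 68.5584) = 21.85
  N2: √((7.42)² + (4.89)²) = √(55.0564 + 23.9121) = 8.89
  N3: √((21.95)² + (-6.17)²) = √(481.8025 + 38.0689) = 22.80
  → nearest: N2 (8.89)
Q3 at (1.67, 14.65):
  N1: √((8.29)² + (-3.64)²) = √(68.7241 + 13.2496) = 9.05
  N2: √((-4.51)² + (-7.03)²) = √(20.3401 + 49.4209) = 8.35
  N3: √((10.02)² + (-18.09)²) = √(100.4004 + 327.2481) = 20.68
  → nearest: N2 (8.35)

Q1→N3; Q2→N2; Q3→N2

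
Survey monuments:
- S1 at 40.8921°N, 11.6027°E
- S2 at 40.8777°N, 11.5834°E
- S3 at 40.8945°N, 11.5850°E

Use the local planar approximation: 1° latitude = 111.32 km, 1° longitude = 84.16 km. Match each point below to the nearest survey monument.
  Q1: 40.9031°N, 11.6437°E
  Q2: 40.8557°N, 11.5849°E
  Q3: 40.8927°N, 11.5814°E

Q1→S1; Q2→S2; Q3→S3

Q1 at 40.9031°N, 11.6437°E:
  S1: 3.6614 km
  S2: 5.8094 km
  S3: 5.0321 km
  → nearest: S1 (3.6614 km)
Q2 at 40.8557°N, 11.5849°E:
  S1: 4.3201 km
  S2: 2.4523 km
  S3: 4.3192 km
  → nearest: S2 (2.4523 km)
Q3 at 40.8927°N, 11.5814°E:
  S1: 1.7939 km
  S2: 1.6783 km
  S3: 0.3632 km
  → nearest: S3 (0.3632 km)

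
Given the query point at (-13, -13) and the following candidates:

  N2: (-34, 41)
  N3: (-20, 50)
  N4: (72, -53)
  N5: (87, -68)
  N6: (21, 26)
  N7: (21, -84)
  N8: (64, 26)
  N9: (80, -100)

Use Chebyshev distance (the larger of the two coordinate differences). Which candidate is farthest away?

Distances from (-13, -13):
N2: max(|-21|, |54|) = 54
N3: max(|-7|, |63|) = 63
N4: max(|85|, |-40|) = 85
N5: max(|100|, |-55|) = 100
N6: max(|34|, |39|) = 39
N7: max(|34|, |-71|) = 71
N8: max(|77|, |39|) = 77
N9: max(|93|, |-87|) = 93
Maximum: N5 at 100.

N5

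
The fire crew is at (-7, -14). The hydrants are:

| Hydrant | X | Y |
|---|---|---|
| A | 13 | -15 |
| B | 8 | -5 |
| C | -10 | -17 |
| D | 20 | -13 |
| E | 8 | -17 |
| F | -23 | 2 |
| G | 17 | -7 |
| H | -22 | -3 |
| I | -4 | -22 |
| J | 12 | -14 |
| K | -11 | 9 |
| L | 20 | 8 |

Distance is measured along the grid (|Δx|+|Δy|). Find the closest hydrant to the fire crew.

C

Distances from (-7, -14):
A: 21
B: 24
C: 6
D: 28
E: 18
F: 32
G: 31
H: 26
I: 11
J: 19
K: 27
L: 49
Minimum: C at 6.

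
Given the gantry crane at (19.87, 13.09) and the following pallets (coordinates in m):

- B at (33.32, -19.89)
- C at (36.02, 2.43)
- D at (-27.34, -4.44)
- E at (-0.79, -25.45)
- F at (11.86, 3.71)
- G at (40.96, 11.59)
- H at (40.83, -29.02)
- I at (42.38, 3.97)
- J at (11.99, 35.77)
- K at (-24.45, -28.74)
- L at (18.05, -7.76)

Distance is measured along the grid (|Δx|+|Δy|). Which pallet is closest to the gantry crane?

F

Distances from (19.87, 13.09):
B: 46.43 m
C: 26.81 m
D: 64.74 m
E: 59.20 m
F: 17.39 m
G: 22.59 m
H: 63.07 m
I: 31.63 m
J: 30.56 m
K: 86.15 m
L: 22.67 m
Minimum: F at 17.39 m.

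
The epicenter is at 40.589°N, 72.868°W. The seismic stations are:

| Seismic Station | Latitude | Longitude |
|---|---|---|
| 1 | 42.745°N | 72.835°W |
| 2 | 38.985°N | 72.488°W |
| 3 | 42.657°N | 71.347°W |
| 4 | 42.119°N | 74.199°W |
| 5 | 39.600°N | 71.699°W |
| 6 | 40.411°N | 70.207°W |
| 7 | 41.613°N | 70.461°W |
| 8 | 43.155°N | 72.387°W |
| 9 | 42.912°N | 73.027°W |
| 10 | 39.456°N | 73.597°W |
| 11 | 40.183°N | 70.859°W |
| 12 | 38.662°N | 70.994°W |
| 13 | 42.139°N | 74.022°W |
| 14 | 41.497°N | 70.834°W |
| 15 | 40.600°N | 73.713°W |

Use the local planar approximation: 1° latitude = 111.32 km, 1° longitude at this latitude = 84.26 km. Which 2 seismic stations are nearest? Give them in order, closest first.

15, 10

Distances from 40.589°N, 72.868°W:
1: √((2.156·111.32)² + (0.033·84.26)²) = √(57602.84164 + 7.73163) = 240.022 km
2: √((-1.604·111.32)² + (0.380·84.26)²) = √(31882.70224 + 1025.20355) = 181.405 km
3: √((2.068·111.32)² + (1.521·84.26)²) = √(52996.53360 + 16424.84719) = 263.479 km
4: √((1.530·111.32)² + (-1.331·84.26)²) = √(29008.76614 + 12577.63596) = 203.927 km
5: √((-0.989·111.32)² + (1.169·84.26)²) = √(12121.01472 + 9702.23818) = 147.727 km
6: √((-0.178·111.32)² + (2.661·84.26)²) = √(392.63264 + 50272.75188) = 225.090 km
7: √((1.024·111.32)² + (2.407·84.26)²) = √(12994.10311 + 41133.44558) = 232.653 km
8: √((2.566·111.32)² + (0.481·84.26)²) = √(81594.27716 + 1642.60470) = 288.508 km
9: √((2.323·111.32)² + (-0.159·84.26)²) = √(66872.07741 + 179.48872) = 258.943 km
10: √((-1.133·111.32)² + (-0.729·84.26)²) = √(15907.65689 + 3773.09696) = 140.288 km
11: √((-0.406·111.32)² + (2.009·84.26)²) = √(2042.67118 + 28655.15639) = 175.208 km
12: √((-1.927·111.32)² + (1.874·84.26)²) = √(46016.10175 + 24933.43320) = 266.364 km
13: √((1.550·111.32)² + (-1.154·84.26)²) = √(29772.12212 + 9454.84747) = 198.058 km
14: √((0.908·111.32)² + (2.034·84.26)²) = √(10216.87529 + 29372.76338) = 198.971 km
15: √((0.011·111.32)² + (-0.845·84.26)²) = √(1.49945 + 5069.39728) = 71.210 km
Sorted: 15 (71.210 km) < 10 (140.288 km) < 5 (147.727 km) < 11 (175.208 km) < …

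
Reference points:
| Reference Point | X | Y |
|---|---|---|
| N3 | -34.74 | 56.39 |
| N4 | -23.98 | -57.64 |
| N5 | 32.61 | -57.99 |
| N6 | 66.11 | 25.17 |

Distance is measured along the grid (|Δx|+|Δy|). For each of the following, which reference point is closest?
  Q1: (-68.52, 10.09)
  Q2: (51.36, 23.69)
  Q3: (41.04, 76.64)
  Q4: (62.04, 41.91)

Q1 at (-68.52, 10.09):
  N3: 80.08
  N4: 112.27
  N5: 169.21
  N6: 149.71
  → nearest: N3 (80.08)
Q2 at (51.36, 23.69):
  N3: 118.80
  N4: 156.67
  N5: 100.43
  N6: 16.23
  → nearest: N6 (16.23)
Q3 at (41.04, 76.64):
  N3: 96.03
  N4: 199.30
  N5: 143.06
  N6: 76.54
  → nearest: N6 (76.54)
Q4 at (62.04, 41.91):
  N3: 111.26
  N4: 185.57
  N5: 129.33
  N6: 20.81
  → nearest: N6 (20.81)

Q1→N3; Q2→N6; Q3→N6; Q4→N6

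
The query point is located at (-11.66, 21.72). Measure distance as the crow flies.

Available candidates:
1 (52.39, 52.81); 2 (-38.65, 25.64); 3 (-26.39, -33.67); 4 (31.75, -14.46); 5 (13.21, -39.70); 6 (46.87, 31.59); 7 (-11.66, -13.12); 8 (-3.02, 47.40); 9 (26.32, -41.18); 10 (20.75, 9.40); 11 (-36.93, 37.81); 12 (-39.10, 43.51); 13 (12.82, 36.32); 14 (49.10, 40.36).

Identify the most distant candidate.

9

Distances from (-11.66, 21.72):
1: 71.20
2: 27.27
3: 57.32
4: 56.51
5: 66.26
6: 59.36
7: 34.84
8: 27.09
9: 73.48
10: 34.67
11: 29.96
12: 35.04
13: 28.50
14: 63.55
Maximum: 9 at 73.48.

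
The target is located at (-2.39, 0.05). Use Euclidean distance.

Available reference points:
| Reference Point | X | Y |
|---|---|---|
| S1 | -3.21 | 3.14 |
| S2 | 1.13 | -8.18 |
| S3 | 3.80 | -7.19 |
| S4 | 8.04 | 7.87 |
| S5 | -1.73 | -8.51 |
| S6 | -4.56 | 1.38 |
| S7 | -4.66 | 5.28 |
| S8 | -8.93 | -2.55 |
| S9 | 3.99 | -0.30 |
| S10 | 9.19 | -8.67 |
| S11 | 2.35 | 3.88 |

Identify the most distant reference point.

Distances from (-2.39, 0.05):
S1: √((-0.82)² + (3.09)²) = √(0.6724 + 9.5481) = 3.20
S2: √((3.52)² + (-8.23)²) = √(12.3904 + 67.7329) = 8.95
S3: √((6.19)² + (-7.24)²) = √(38.3161 + 52.4176) = 9.53
S4: √((10.43)² + (7.82)²) = √(108.7849 + 61.1524) = 13.04
S5: √((0.66)² + (-8.56)²) = √(0.4356 + 73.2736) = 8.59
S6: √((-2.17)² + (1.33)²) = √(4.7089 + 1.7689) = 2.55
S7: √((-2.27)² + (5.23)²) = √(5.1529 + 27.3529) = 5.70
S8: √((-6.54)² + (-2.60)²) = √(42.7716 + 6.7600) = 7.04
S9: √((6.38)² + (-0.35)²) = √(40.7044 + 0.1225) = 6.39
S10: √((11.58)² + (-8.72)²) = √(134.0964 + 76.0384) = 14.50
S11: √((4.74)² + (3.83)²) = √(22.4676 + 14.6689) = 6.09
Maximum: S10 at 14.50.

S10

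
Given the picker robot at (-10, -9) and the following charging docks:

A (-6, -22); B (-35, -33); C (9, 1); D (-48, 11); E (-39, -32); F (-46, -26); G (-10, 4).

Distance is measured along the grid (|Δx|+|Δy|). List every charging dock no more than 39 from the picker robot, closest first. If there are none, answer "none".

G, A, C

Distances from (-10, -9):
A: 17
B: 49
C: 29
D: 58
E: 52
F: 53
G: 13
Threshold 39: G (13), A (17), C (29) are within range.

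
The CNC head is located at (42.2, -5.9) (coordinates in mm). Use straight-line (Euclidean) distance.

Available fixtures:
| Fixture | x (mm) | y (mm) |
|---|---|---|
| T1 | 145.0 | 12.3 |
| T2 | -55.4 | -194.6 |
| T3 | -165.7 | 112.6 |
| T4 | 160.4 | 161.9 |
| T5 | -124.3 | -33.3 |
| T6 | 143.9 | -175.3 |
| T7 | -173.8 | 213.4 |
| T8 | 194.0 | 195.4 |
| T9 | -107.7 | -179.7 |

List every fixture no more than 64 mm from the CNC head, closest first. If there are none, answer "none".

none

Distances from (42.2, -5.9):
T1: √((102.8)² + (18.2)²) = √(10567.840 + 331.240) = 104.4 mm
T2: √((-97.6)² + (-188.7)²) = √(9525.760 + 35607.690) = 212.4 mm
T3: √((-207.9)² + (118.5)²) = √(43222.410 + 14042.250) = 239.3 mm
T4: √((118.2)² + (167.8)²) = √(13971.240 + 28156.840) = 205.3 mm
T5: √((-166.5)² + (-27.4)²) = √(27722.250 + 750.760) = 168.7 mm
T6: √((101.7)² + (-169.4)²) = √(10342.890 + 28696.360) = 197.6 mm
T7: √((-216.0)² + (219.3)²) = √(46656.000 + 48092.490) = 307.8 mm
T8: √((151.8)² + (201.3)²) = √(23043.240 + 40521.690) = 252.1 mm
T9: √((-149.9)² + (-173.8)²) = √(22470.010 + 30206.440) = 229.5 mm
Threshold 64 mm: none within range.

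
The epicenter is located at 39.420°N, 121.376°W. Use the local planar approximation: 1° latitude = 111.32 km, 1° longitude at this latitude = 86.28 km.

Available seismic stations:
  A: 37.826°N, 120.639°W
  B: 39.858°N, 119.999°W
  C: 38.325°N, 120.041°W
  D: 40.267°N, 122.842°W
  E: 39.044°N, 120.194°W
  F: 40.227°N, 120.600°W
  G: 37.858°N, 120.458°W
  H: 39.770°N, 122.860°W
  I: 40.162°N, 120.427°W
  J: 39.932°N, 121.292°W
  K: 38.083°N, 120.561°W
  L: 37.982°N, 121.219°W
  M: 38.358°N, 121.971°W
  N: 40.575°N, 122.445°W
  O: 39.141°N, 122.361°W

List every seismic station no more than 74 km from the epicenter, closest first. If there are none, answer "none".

Distances from 39.420°N, 121.376°W:
A: √((-1.594·111.32)² + (0.737·86.28)²) = √(31486.40153 + 4043.47953) = 188.494 km
B: √((0.438·111.32)² + (1.377·86.28)²) = √(2377.35817 + 14115.23631) = 128.423 km
C: √((-1.095·111.32)² + (1.335·86.28)²) = √(14858.48854 + 13267.30778) = 167.707 km
D: √((0.847·111.32)² + (-1.466·86.28)²) = √(8890.23449 + 15998.82962) = 157.763 km
E: √((-0.376·111.32)² + (1.182·86.28)²) = √(1751.95152 + 10400.52413) = 110.238 km
F: √((0.807·111.32)² + (0.776·86.28)²) = √(8070.37035 + 4482.74170) = 112.041 km
G: √((-1.562·111.32)² + (0.918·86.28)²) = √(30234.89428 + 6273.43836) = 191.072 km
H: √((0.350·111.32)² + (-1.484·86.28)²) = √(1518.03744 + 16394.11868) = 133.836 km
I: √((0.742·111.32)² + (0.949·86.28)²) = √(6822.66749 + 6704.28855) = 116.305 km
J: √((0.512·111.32)² + (0.084·86.28)²) = √(3248.52578 + 52.52655) = 57.455 km
K: √((-1.337·111.32)² + (0.815·86.28)²) = √(22151.80960 + 4944.64925) = 164.610 km
L: √((-1.438·111.32)² + (0.157·86.28)²) = √(25625.01731 + 183.49303) = 160.650 km
M: √((-1.062·111.32)² + (-0.595·86.28)²) = √(13976.40345 + 2635.44650) = 128.887 km
N: √((1.155·111.32)² + (-1.069·86.28)²) = √(16531.42777 + 8506.98532) = 158.235 km
O: √((-0.279·111.32)² + (-0.985·86.28)²) = √(964.61676 + 7222.58620) = 90.483 km
Threshold 74 km: J (57.455 km) is within range.

J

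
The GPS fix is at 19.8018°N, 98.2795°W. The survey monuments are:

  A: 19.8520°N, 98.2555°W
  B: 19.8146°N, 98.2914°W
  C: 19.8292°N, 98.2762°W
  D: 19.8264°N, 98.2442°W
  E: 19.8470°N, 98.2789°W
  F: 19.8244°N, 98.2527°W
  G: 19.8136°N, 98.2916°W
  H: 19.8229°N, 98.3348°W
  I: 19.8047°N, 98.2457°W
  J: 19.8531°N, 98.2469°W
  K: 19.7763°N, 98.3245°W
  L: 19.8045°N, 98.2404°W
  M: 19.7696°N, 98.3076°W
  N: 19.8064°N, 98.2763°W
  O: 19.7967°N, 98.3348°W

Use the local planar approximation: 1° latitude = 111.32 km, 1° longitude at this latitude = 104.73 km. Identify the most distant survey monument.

Distances from 19.8018°N, 98.2795°W:
A: 6.1275 km
B: 1.8930 km
C: 3.0697 km
D: 4.6007 km
E: 5.0321 km
F: 3.7693 km
G: 1.8252 km
H: 6.2498 km
I: 3.5546 km
J: 6.6535 km
K: 5.5017 km
L: 4.1060 km
M: 4.6378 km
N: 0.6120 km
O: 5.8193 km
Maximum: J at 6.6535 km.

J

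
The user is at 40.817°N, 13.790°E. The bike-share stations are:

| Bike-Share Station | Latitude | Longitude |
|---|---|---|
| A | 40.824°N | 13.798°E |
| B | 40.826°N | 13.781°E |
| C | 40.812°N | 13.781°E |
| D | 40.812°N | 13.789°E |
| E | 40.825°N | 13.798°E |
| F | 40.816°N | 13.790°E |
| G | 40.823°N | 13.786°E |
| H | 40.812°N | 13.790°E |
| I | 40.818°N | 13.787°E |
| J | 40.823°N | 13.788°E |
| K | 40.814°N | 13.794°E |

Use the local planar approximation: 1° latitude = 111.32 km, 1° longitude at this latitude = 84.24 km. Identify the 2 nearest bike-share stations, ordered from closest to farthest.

F, I

Distances from 40.817°N, 13.790°E:
A: √((0.007·111.32)² + (0.008·84.24)²) = √(0.60721 + 0.45417) = 1.030 km
B: √((0.009·111.32)² + (-0.009·84.24)²) = √(1.00376 + 0.57481) = 1.256 km
C: √((-0.005·111.32)² + (-0.009·84.24)²) = √(0.30980 + 0.57481) = 0.941 km
D: √((-0.005·111.32)² + (-0.001·84.24)²) = √(0.30980 + 0.00710) = 0.563 km
E: √((0.008·111.32)² + (0.008·84.24)²) = √(0.79310 + 0.45417) = 1.117 km
F: √((-0.001·111.32)² + (0.000·84.24)²) = √(0.01239 + 0.00000) = 0.111 km
G: √((0.006·111.32)² + (-0.004·84.24)²) = √(0.44612 + 0.11354) = 0.748 km
H: √((-0.005·111.32)² + (0.000·84.24)²) = √(0.30980 + 0.00000) = 0.557 km
I: √((0.001·111.32)² + (-0.003·84.24)²) = √(0.01239 + 0.06387) = 0.276 km
J: √((0.006·111.32)² + (-0.002·84.24)²) = √(0.44612 + 0.02839) = 0.689 km
K: √((-0.003·111.32)² + (0.004·84.24)²) = √(0.11153 + 0.11354) = 0.474 km
Sorted: F (0.111 km) < I (0.276 km) < K (0.474 km) < H (0.557 km) < …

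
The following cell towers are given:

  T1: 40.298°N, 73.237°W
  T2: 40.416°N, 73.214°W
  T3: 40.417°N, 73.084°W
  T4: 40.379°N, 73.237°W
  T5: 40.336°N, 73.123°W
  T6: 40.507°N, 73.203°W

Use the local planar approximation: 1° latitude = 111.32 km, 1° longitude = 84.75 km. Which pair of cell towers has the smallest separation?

T2 and T4

Pairwise distances:
T1–T2: 13.280 km
T1–T3: 18.537 km
T1–T4: 9.017 km
T1–T5: 10.547 km
T1–T6: 23.444 km
T2–T3: 11.018 km
T2–T4: 4.557 km
T2–T5: 11.781 km
T2–T6: 10.173 km
T3–T4: 13.639 km
T3–T5: 9.604 km
T3–T6: 14.216 km
T4–T5: 10.782 km
T4–T6: 14.537 km
T5–T6: 20.207 km
Closest pair: T2–T4 at 4.557 km.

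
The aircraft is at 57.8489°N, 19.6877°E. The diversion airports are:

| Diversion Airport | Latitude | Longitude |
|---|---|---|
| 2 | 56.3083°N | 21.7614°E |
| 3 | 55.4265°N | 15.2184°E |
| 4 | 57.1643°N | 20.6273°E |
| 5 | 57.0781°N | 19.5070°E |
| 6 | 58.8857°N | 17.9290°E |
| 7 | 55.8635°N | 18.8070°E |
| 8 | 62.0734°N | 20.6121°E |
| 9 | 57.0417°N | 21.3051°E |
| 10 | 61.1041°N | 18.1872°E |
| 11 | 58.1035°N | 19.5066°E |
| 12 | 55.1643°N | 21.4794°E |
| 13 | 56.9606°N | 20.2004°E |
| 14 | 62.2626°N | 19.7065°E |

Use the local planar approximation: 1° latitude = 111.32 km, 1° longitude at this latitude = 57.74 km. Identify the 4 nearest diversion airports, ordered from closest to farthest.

11, 5, 4, 13

Distances from 57.8489°N, 19.6877°E:
2: 209.1619 km
3: 373.2439 km
4: 93.5481 km
5: 86.4375 km
6: 153.7298 km
7: 226.7893 km
8: 473.2906 km
9: 129.5987 km
10: 372.5822 km
11: 30.2095 km
12: 316.2493 km
13: 103.2216 km
14: 491.3343 km
Sorted: 11 (30.2095 km) < 5 (86.4375 km) < 4 (93.5481 km) < 13 (103.2216 km) < 9 (129.5987 km) < 6 (153.7298 km) < …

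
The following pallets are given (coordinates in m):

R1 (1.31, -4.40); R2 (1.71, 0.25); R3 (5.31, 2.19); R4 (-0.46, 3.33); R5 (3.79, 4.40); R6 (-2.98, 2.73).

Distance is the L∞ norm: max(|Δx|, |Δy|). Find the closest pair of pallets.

R3 and R5

Pairwise distances:
R1–R2: 4.65 m
R1–R3: 6.59 m
R1–R4: 7.73 m
R1–R5: 8.80 m
R1–R6: 7.13 m
R2–R3: 3.60 m
R2–R4: 3.08 m
R2–R5: 4.15 m
R2–R6: 4.69 m
R3–R4: 5.77 m
R3–R5: 2.21 m
R3–R6: 8.29 m
R4–R5: 4.25 m
R4–R6: 2.52 m
R5–R6: 6.77 m
Closest pair: R3–R5 at 2.21 m.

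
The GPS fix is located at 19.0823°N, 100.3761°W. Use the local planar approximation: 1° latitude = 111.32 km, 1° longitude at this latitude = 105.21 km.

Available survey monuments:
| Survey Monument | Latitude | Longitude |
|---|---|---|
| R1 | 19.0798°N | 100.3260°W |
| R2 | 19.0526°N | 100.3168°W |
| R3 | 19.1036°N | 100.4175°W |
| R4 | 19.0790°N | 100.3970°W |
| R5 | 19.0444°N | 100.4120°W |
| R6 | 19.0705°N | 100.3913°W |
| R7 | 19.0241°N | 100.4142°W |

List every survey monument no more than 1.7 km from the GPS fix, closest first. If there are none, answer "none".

none

Distances from 19.0823°N, 100.3761°W:
R1: 5.2784 km
R2: 7.0608 km
R3: 4.9593 km
R4: 2.2294 km
R5: 5.6627 km
R6: 2.0695 km
R7: 7.6186 km
Threshold 1.7 km: none within range.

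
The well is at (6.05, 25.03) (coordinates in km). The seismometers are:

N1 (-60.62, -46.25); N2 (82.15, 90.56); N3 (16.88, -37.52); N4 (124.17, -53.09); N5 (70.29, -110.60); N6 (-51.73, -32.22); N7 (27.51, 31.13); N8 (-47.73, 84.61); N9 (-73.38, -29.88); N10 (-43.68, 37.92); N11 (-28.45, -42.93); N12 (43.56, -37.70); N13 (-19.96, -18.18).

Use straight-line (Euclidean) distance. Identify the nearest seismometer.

N7

Distances from (6.05, 25.03):
N1: √((-66.67)² + (-71.28)²) = √(4444.8889 + 5080.8384) = 97.60 km
N2: √((76.10)² + (65.53)²) = √(5791.2100 + 4294.1809) = 100.43 km
N3: √((10.83)² + (-62.55)²) = √(117.2889 + 3912.5025) = 63.48 km
N4: √((118.12)² + (-78.12)²) = √(13952.3344 + 6102.7344) = 141.62 km
N5: √((64.24)² + (-135.63)²) = √(4126.7776 + 18395.4969) = 150.07 km
N6: √((-57.78)² + (-57.25)²) = √(3338.5284 + 3277.5625) = 81.34 km
N7: √((21.46)² + (6.10)²) = √(460.5316 + 37.2100) = 22.31 km
N8: √((-53.78)² + (59.58)²) = √(2892.2884 + 3549.7764) = 80.26 km
N9: √((-79.43)² + (-54.91)²) = √(6309.1249 + 3015.1081) = 96.56 km
N10: √((-49.73)² + (12.89)²) = √(2473.0729 + 166.1521) = 51.37 km
N11: √((-34.50)² + (-67.96)²) = √(1190.2500 + 4618.5616) = 76.22 km
N12: √((37.51)² + (-62.73)²) = √(1407.0001 + 3935.0529) = 73.09 km
N13: √((-26.01)² + (-43.21)²) = √(676.5201 + 1867.1041) = 50.43 km
Minimum: N7 at 22.31 km.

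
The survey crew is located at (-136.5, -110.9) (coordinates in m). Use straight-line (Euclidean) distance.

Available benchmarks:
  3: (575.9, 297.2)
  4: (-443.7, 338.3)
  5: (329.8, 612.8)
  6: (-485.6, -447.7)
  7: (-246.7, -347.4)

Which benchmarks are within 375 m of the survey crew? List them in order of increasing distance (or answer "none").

Distances from (-136.5, -110.9):
3: 821.0 m
4: 544.2 m
5: 860.9 m
6: 485.1 m
7: 260.9 m
Threshold 375 m: 7 (260.9 m) is within range.

7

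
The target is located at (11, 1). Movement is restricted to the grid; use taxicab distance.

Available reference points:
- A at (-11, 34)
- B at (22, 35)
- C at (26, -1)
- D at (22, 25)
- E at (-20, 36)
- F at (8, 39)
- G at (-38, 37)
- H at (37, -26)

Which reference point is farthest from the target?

G

Distances from (11, 1):
A: 55
B: 45
C: 17
D: 35
E: 66
F: 41
G: 85
H: 53
Maximum: G at 85.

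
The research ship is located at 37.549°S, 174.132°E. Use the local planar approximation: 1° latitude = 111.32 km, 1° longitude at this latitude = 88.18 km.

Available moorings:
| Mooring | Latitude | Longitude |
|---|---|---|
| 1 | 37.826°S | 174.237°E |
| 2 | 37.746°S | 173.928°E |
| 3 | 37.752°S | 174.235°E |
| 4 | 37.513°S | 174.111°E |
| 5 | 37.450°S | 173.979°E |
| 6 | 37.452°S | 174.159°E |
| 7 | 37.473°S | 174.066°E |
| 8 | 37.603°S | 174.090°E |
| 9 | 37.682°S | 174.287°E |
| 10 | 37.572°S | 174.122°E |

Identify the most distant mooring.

Distances from 37.549°S, 174.132°E:
1: 32.196 km
2: 28.364 km
3: 24.355 km
4: 4.415 km
5: 17.421 km
6: 11.057 km
7: 10.269 km
8: 7.061 km
9: 20.150 km
10: 2.708 km
Maximum: 1 at 32.196 km.

1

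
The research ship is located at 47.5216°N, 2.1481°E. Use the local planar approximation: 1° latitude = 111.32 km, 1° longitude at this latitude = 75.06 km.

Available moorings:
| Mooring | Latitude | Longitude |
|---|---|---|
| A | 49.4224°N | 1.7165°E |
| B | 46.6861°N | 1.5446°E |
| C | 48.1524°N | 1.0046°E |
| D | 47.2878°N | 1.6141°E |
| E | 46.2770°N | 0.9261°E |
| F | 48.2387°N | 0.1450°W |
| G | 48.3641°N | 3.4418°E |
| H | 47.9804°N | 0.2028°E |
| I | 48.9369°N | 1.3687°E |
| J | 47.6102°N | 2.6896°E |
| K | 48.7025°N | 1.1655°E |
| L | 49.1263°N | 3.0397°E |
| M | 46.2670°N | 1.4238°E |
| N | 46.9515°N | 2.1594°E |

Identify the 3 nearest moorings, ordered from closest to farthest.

J, D, N

Distances from 47.5216°N, 2.1481°E:
A: √((1.9008·111.32)² + (-0.4316·75.06)²) = √(44773.314108 + 1049.494078) = 214.0626 km
B: √((-0.8355·111.32)² + (-0.6035·75.06)²) = √(8650.462022 + 2051.973128) = 103.4526 km
C: √((0.6308·111.32)² + (-1.1435·75.06)²) = √(4930.940529 + 7366.979444) = 110.8960 km
D: √((-0.2338·111.32)² + (-0.5340·75.06)²) = √(677.384740 + 1606.569931) = 47.7907 km
E: √((-1.2446·111.32)² + (-1.2220·75.06)²) = √(19195.789932 + 8413.167432) = 166.1594 km
F: √((0.7171·111.32)² + (-2.2931·75.06)²) = √(6372.441251 + 29625.324005) = 189.7308 km
G: √((0.8425·111.32)² + (1.2937·75.06)²) = √(8796.020126 + 9429.404719) = 135.0016 km
H: √((0.4588·111.32)² + (-1.9453·75.06)²) = √(2608.514251 + 21320.151858) = 154.6889 km
I: √((1.4153·111.32)² + (-0.7794·75.06)²) = √(24822.379361 + 3422.456391) = 168.0620 km
J: √((0.0886·111.32)² + (0.5415·75.06)²) = √(97.277822 + 1652.015212) = 41.8246 km
K: √((1.1809·111.32)² + (-0.9826·75.06)²) = √(17281.150026 + 5439.646026) = 150.7342 km
L: √((1.6047·111.32)² + (0.8916·75.06)²) = √(31910.536108 + 4478.754317) = 190.7598 km
M: √((-1.2546·111.32)² + (-0.7243·75.06)²) = √(19505.494355 + 2955.657389) = 149.8704 km
N: √((-0.5701·111.32)² + (0.0113·75.06)²) = √(4027.619894 + 0.719406) = 63.4692 km
Sorted: J (41.8246 km) < D (47.7907 km) < N (63.4692 km) < B (103.4526 km) < C (110.8960 km) < …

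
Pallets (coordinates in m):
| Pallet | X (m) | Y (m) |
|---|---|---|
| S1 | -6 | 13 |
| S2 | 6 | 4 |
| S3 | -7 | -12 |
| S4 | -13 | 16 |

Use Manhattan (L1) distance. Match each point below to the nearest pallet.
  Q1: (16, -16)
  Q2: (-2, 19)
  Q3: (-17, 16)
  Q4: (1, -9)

Q1 at (16, -16):
  S1: 51 m
  S2: 30 m
  S3: 27 m
  S4: 61 m
  → nearest: S3 (27 m)
Q2 at (-2, 19):
  S1: 10 m
  S2: 23 m
  S3: 36 m
  S4: 14 m
  → nearest: S1 (10 m)
Q3 at (-17, 16):
  S1: 14 m
  S2: 35 m
  S3: 38 m
  S4: 4 m
  → nearest: S4 (4 m)
Q4 at (1, -9):
  S1: 29 m
  S2: 18 m
  S3: 11 m
  S4: 39 m
  → nearest: S3 (11 m)

Q1→S3; Q2→S1; Q3→S4; Q4→S3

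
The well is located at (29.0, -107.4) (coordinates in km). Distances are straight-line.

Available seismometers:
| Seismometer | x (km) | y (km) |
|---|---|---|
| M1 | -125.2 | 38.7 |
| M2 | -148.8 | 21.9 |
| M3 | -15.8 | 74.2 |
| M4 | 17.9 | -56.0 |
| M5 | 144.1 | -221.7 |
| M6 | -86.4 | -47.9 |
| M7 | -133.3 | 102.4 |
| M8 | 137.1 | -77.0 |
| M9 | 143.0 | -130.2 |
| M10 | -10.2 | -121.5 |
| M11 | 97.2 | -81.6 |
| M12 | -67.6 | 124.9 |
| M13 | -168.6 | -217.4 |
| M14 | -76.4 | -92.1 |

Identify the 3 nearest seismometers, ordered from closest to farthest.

Distances from (29.0, -107.4):
M1: √((-154.2)² + (146.1)²) = √(23777.640 + 21345.210) = 212.4 km
M2: √((-177.8)² + (129.3)²) = √(31612.840 + 16718.490) = 219.8 km
M3: √((-44.8)² + (181.6)²) = √(2007.040 + 32978.560) = 187.0 km
M4: √((-11.1)² + (51.4)²) = √(123.210 + 2641.960) = 52.6 km
M5: √((115.1)² + (-114.3)²) = √(13248.010 + 13064.490) = 162.2 km
M6: √((-115.4)² + (59.5)²) = √(13317.160 + 3540.250) = 129.8 km
M7: √((-162.3)² + (209.8)²) = √(26341.290 + 44016.040) = 265.2 km
M8: √((108.1)² + (30.4)²) = √(11685.610 + 924.160) = 112.3 km
M9: √((114.0)² + (-22.8)²) = √(12996.000 + 519.840) = 116.3 km
M10: √((-39.2)² + (-14.1)²) = √(1536.640 + 198.810) = 41.7 km
M11: √((68.2)² + (25.8)²) = √(4651.240 + 665.640) = 72.9 km
M12: √((-96.6)² + (232.3)²) = √(9331.560 + 53963.290) = 251.6 km
M13: √((-197.6)² + (-110.0)²) = √(39045.760 + 12100.000) = 226.2 km
M14: √((-105.4)² + (15.3)²) = √(11109.160 + 234.090) = 106.5 km
Sorted: M10 (41.7 km) < M4 (52.6 km) < M11 (72.9 km) < M14 (106.5 km) < M8 (112.3 km) < …

M10, M4, M11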